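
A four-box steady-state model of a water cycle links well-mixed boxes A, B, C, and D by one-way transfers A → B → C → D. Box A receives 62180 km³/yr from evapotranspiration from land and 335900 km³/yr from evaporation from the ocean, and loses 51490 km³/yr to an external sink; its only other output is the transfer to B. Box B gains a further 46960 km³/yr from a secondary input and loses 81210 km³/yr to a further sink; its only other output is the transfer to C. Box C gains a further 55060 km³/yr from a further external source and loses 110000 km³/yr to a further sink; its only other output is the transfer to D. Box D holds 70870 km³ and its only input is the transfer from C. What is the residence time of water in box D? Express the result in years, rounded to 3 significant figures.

0.275 yr

Box A: F(A→B) = (62180 + 335900) − 51490 = 346590 km³/yr.
Box B: F(B→C) = (346590 + 46960) − 81210 = 312340 km³/yr.
Box C: F(C→D) = (312340 + 55060) − 110000 = 257400 km³/yr.
Box D throughput = its input = 257400 km³/yr; τ = 70870 / 257400 = 0.2753 yr.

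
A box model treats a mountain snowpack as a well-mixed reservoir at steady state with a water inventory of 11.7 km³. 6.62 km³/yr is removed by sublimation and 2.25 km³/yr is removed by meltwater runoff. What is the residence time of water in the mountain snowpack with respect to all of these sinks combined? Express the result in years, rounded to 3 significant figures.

1.32 yr

Total removal flux = 6.62 + 2.25 = 8.8700 km³/yr.
τ = M / ΣF_out = 11.7 / 8.8700 = 1.319 yr.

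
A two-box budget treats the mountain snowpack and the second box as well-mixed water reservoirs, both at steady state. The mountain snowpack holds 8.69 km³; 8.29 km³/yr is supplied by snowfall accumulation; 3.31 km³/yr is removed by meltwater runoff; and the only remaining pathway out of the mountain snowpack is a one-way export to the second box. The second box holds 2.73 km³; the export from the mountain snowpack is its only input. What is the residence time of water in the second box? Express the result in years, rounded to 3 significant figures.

0.548 yr

Balance the mountain snowpack: ΣF_in = 8.2900 km³/yr.
Export to the second box = ΣF_in − (3.31) = 4.9800 km³/yr.
At steady state the output of the second box equals its input, 4.9800 km³/yr.
τ = M / F = 2.73 / 4.9800 = 0.5482 yr.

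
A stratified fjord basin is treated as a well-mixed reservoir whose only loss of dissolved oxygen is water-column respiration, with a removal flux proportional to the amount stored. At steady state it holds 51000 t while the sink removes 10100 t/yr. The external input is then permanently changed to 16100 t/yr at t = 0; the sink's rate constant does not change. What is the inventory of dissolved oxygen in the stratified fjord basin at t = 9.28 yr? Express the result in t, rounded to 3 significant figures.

76500 t

The sink rate constant is k = F₀/M₀ = 10100/51000 = 0.1980 yr⁻¹.
Solving dM/dt = F₁ − kM with M(0) = M₀ gives M(t) = F₁/k + (M₀ − F₁/k)·e^(−kt).
F₁/k = 16100/0.1980 = 81297 t; kt = 0.1980 × 9.28 = 1.838, e^(−kt) = 0.1592.
M(9.28) = 81297 + (51000 − 81297) × 0.1592 = 81297 − 4822 = 76475 t.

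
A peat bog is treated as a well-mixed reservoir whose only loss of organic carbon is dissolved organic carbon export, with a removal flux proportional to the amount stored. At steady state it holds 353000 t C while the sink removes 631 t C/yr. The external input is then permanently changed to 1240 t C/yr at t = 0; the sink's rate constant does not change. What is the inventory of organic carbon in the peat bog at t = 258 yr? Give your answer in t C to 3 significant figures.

479000 t C

Residence time τ = M₀/F₀ = 559.4 yr. The eventual steady state is M_∞ = M₀·(F₁/F₀) = 353000 × 1240/631 = 693690 t C.
The anomaly ΔM(t) = M(t) − M_∞ decays as ΔM₀·e^(−t/τ) with ΔM₀ = 353000 − 693690 = −340700 t C.
At t = 258 yr, e^(−t/τ) = e^(−0.4612) = 0.6305, so ΔM = −214800 t C and M = 693690 − 214800 = 478870 t C.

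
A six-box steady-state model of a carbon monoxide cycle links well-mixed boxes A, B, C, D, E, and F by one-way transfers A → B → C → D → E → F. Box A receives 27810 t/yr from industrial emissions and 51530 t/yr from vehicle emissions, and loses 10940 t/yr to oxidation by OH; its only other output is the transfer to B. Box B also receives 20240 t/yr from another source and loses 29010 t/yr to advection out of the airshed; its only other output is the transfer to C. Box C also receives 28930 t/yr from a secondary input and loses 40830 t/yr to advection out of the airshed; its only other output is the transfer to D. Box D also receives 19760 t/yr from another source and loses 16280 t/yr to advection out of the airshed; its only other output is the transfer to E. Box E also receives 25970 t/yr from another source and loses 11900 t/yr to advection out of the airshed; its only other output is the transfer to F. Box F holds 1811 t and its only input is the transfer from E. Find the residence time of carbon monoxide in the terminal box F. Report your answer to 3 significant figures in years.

0.0277 yr

Box A: F(A→B) = (27810 + 51530) − 10940 = 68400 t/yr.
Box B: F(B→C) = (68400 + 20240) − 29010 = 59630 t/yr.
Box C: F(C→D) = (59630 + 28930) − 40830 = 47730 t/yr.
Box D: F(D→E) = (47730 + 19760) − 16280 = 51210 t/yr.
Box E: F(E→F) = (51210 + 25970) − 11900 = 65280 t/yr.
Box F throughput = its input = 65280 t/yr; τ = 1811 / 65280 = 0.02774 yr.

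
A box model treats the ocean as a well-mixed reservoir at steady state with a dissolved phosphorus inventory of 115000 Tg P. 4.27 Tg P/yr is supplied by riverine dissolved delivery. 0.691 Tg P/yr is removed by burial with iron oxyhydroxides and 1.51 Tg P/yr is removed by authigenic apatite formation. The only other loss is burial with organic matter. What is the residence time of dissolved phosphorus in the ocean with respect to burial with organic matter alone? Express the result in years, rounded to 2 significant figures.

At steady state ΣF_in = ΣF_out.
ΣF_in = 4.2700 Tg P/yr.
Burial with organic matter flux = ΣF_in − (0.691 + 1.51) = 4.2700 − 2.201 = 2.069 Tg P/yr.
τ = M / F = 115000 / 2.069 = 55580 yr.

56000 yr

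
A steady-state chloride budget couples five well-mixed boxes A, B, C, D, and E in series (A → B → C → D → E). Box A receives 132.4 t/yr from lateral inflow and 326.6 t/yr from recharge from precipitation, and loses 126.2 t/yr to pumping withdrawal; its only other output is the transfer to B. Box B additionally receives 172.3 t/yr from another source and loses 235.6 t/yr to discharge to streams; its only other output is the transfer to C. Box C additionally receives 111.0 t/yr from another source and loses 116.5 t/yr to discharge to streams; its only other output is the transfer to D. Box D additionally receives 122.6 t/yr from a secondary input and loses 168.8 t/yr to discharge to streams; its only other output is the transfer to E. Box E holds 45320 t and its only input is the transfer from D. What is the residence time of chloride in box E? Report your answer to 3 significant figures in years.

Box A: F(A→B) = (132.4 + 326.6) − 126.2 = 332.80 t/yr.
Box B: F(B→C) = (332.80 + 172.3) − 235.6 = 269.50 t/yr.
Box C: F(C→D) = (269.50 + 111.0) − 116.5 = 264.00 t/yr.
Box D: F(D→E) = (264.00 + 122.6) − 168.8 = 217.80 t/yr.
Box E throughput = its input = 217.80 t/yr; τ = 45320 / 217.80 = 208.1 yr.

208 yr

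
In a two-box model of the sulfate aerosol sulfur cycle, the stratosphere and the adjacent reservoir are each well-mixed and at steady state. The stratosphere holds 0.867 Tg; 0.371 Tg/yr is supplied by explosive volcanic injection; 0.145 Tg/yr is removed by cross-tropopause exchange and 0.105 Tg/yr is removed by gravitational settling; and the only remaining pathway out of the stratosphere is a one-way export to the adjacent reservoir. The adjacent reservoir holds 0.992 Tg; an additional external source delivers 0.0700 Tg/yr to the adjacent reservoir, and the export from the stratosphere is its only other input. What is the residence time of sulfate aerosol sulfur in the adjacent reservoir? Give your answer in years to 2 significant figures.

5.2 yr

Balance the stratosphere: ΣF_in = 0.37100 Tg/yr.
Export to the adjacent reservoir = ΣF_in − (0.145 + 0.105) = 0.12100 Tg/yr.
Total input to the adjacent reservoir = 0.12100 + 0.0700 = 0.19100 Tg/yr; at steady state this equals its total output.
τ = M / F = 0.992 / 0.19100 = 5.194 yr.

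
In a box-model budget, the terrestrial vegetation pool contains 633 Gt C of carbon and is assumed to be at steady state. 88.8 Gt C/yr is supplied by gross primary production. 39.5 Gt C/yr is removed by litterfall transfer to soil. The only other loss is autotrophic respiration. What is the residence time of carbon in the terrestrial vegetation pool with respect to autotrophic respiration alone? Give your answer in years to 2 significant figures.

13 yr

At steady state ΣF_in = ΣF_out.
ΣF_in = 88.800 Gt C/yr.
Autotrophic respiration flux = ΣF_in − (39.5) = 88.800 − 39.50 = 49.30 Gt C/yr.
τ = M / F = 633 / 49.30 = 12.84 yr.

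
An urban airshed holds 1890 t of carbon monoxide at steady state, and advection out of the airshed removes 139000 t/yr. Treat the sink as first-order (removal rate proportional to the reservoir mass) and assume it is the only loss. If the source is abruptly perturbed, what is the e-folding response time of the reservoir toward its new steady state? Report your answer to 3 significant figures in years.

0.0136 yr

For a linear reservoir the response time equals the residence time τ = M/F.
τ = 1890 / 139000 = 0.01360 yr.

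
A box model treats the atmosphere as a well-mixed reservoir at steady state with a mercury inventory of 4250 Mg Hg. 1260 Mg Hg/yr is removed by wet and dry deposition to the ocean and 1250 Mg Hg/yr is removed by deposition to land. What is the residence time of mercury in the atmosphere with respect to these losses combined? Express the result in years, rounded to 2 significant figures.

1.7 yr

Total removal = 1260 + 1250 = 2510.0 Mg Hg/yr.
τ = M / ΣF_out = 4250 / 2510.0 = 1.693 yr.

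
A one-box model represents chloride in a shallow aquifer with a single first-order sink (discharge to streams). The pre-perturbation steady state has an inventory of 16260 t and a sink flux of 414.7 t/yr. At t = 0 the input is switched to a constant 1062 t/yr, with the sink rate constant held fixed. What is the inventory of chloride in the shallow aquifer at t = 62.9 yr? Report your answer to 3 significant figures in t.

36500 t

τ = M₀/F₀ = 16260/414.7 = 39.21 yr; rate constant k = 1/τ.
New steady state M_∞ = F₁/k = F₁·τ = 1062 × 39.21 = 41640 t.
M(t) = M_∞ + (M₀ − M_∞)·e^(−t/τ); t/τ = 62.9/39.21 = 1.604, so e^(−t/τ) = 0.2010.
M(t) = 41640 − 25380 × 0.2010 = 36537 t.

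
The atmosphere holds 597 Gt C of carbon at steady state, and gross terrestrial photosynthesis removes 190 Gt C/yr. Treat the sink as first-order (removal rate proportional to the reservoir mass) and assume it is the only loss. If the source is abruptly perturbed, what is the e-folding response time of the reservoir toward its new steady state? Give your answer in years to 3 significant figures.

For a linear reservoir the response time equals the residence time τ = M/F.
τ = 597 / 190 = 3.142 yr.

3.14 yr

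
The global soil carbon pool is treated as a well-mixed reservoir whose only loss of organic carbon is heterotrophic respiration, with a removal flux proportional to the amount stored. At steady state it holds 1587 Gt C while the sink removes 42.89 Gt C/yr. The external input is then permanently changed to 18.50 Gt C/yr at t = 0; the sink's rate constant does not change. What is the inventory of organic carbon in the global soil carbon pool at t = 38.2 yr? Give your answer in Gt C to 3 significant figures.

τ = M₀/F₀ = 1587/42.89 = 37.00 yr; rate constant k = 1/τ.
New steady state M_∞ = F₁/k = F₁·τ = 18.50 × 37.00 = 684.53 Gt C.
M(t) = M_∞ + (M₀ − M_∞)·e^(−t/τ); t/τ = 38.2/37.00 = 1.032, so e^(−t/τ) = 0.3562.
M(t) = 684.53 + 902.5 × 0.3562 = 1006.0 Gt C.

1010 Gt C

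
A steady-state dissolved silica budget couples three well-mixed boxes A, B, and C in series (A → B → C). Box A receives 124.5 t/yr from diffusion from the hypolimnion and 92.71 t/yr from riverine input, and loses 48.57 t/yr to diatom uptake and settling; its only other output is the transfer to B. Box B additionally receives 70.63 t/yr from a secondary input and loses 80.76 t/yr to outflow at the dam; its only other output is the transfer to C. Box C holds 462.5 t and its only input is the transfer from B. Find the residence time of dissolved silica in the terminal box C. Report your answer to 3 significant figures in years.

Box A: F(A→B) = (124.5 + 92.71) − 48.57 = 168.64 t/yr.
Box B: F(B→C) = (168.64 + 70.63) − 80.76 = 158.51 t/yr.
Box C throughput = its input = 158.51 t/yr; τ = 462.5 / 158.51 = 2.918 yr.

2.92 yr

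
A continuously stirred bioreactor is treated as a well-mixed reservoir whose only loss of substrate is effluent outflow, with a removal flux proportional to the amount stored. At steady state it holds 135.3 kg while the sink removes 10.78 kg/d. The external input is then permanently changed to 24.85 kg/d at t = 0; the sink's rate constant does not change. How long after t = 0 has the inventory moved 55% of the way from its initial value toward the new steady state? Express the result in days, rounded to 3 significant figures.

τ = M₀/F₀ = 135.3/10.78 = 12.55 d.
The remaining gap fraction is e^(−t/τ); 55% covered ⇒ e^(−t/τ) = 0.450.
t = −τ ln(0.450) = 12.55 × 0.7985 = 10.02 d.

10.0 d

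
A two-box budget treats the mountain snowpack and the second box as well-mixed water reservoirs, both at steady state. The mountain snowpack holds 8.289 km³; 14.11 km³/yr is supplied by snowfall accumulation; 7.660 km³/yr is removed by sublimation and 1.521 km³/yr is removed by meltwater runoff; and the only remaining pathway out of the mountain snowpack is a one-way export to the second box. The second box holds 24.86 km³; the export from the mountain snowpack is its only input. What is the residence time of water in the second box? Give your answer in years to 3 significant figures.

Balance the mountain snowpack: ΣF_in = 14.110 km³/yr.
Export to the second box = ΣF_in − (7.660 + 1.521) = 4.9290 km³/yr.
At steady state the output of the second box equals its input, 4.9290 km³/yr.
τ = M / F = 24.86 / 4.9290 = 5.044 yr.

5.04 yr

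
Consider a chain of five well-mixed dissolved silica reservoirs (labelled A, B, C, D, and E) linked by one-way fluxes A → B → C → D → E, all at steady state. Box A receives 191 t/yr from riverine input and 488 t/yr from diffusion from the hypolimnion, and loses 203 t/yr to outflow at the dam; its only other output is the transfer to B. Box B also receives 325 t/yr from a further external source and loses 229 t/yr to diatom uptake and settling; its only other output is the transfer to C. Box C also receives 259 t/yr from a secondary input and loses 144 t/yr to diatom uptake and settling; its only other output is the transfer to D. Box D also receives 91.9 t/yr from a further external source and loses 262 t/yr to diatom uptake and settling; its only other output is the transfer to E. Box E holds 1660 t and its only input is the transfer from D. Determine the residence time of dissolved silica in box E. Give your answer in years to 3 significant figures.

Box A: F(A→B) = (191 + 488) − 203 = 476.00 t/yr.
Box B: F(B→C) = (476.00 + 325) − 229 = 572.00 t/yr.
Box C: F(C→D) = (572.00 + 259) − 144 = 687.00 t/yr.
Box D: F(D→E) = (687.00 + 91.9) − 262 = 516.90 t/yr.
Box E throughput = its input = 516.90 t/yr; τ = 1660 / 516.90 = 3.211 yr.

3.21 yr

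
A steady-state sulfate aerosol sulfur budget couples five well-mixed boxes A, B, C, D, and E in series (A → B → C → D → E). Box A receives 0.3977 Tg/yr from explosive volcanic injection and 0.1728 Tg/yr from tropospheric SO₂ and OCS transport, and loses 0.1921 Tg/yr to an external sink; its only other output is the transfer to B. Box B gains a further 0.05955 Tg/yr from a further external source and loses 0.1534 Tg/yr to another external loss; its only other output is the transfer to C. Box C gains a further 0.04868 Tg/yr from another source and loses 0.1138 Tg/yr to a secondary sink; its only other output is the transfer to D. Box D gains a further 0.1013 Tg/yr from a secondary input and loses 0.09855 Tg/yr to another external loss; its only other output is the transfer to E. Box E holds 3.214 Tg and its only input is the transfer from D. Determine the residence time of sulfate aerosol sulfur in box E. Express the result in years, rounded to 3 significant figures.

14.5 yr

Box A: F(A→B) = (0.3977 + 0.1728) − 0.1921 = 0.37840 Tg/yr.
Box B: F(B→C) = (0.37840 + 0.05955) − 0.1534 = 0.28455 Tg/yr.
Box C: F(C→D) = (0.28455 + 0.04868) − 0.1138 = 0.21943 Tg/yr.
Box D: F(D→E) = (0.21943 + 0.1013) − 0.09855 = 0.22218 Tg/yr.
Box E throughput = its input = 0.22218 Tg/yr; τ = 3.214 / 0.22218 = 14.47 yr.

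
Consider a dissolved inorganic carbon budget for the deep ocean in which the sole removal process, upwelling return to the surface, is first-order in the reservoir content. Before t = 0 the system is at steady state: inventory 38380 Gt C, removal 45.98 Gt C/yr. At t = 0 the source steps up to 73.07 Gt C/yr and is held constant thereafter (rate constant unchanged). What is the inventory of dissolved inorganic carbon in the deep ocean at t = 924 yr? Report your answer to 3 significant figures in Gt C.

53500 Gt C

Residence time τ = M₀/F₀ = 834.7 yr. The eventual steady state is M_∞ = M₀·(F₁/F₀) = 38380 × 73.07/45.98 = 60992 Gt C.
The anomaly ΔM(t) = M(t) − M_∞ decays as ΔM₀·e^(−t/τ) with ΔM₀ = 38380 − 60992 = −22610 Gt C.
At t = 924 yr, e^(−t/τ) = e^(−1.107) = 0.3306, so ΔM = −7475 Gt C and M = 60992 − 7475 = 53518 Gt C.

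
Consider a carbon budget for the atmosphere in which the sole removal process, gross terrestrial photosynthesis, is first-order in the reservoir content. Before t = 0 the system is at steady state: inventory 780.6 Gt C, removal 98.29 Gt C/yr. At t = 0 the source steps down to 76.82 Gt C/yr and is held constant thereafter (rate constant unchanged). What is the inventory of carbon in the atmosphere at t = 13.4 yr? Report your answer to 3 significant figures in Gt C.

642 Gt C

Residence time τ = M₀/F₀ = 7.942 yr. The eventual steady state is M_∞ = M₀·(F₁/F₀) = 780.6 × 76.82/98.29 = 610.09 Gt C.
The anomaly ΔM(t) = M(t) − M_∞ decays as ΔM₀·e^(−t/τ) with ΔM₀ = 780.6 − 610.09 = 170.5 Gt C.
At t = 13.4 yr, e^(−t/τ) = e^(−1.687) = 0.1850, so ΔM = 31.55 Gt C and M = 610.09 + 31.55 = 641.64 Gt C.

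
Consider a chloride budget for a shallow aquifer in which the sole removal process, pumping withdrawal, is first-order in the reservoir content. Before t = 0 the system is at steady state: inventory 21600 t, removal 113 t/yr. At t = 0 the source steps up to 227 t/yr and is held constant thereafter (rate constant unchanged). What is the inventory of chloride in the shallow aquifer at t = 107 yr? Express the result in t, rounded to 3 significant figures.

τ = M₀/F₀ = 21600/113 = 191.2 yr; rate constant k = 1/τ.
New steady state M_∞ = F₁/k = F₁·τ = 227 × 191.2 = 43391 t.
M(t) = M_∞ + (M₀ − M_∞)·e^(−t/τ); t/τ = 107/191.2 = 0.5598, so e^(−t/τ) = 0.5713.
M(t) = 43391 − 21790 × 0.5713 = 30941 t.

30900 t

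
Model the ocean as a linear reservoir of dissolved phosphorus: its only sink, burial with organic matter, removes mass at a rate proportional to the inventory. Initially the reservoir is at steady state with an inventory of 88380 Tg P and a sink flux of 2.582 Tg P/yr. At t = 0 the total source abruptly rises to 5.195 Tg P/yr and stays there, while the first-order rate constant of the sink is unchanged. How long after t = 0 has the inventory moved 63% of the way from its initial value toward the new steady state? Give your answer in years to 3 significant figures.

τ = M₀/F₀ = 88380/2.582 = 34230 yr.
The remaining gap fraction is e^(−t/τ); 63% covered ⇒ e^(−t/τ) = 0.370.
t = −τ ln(0.370) = 34230 × 0.9943 = 34030 yr.

34000 yr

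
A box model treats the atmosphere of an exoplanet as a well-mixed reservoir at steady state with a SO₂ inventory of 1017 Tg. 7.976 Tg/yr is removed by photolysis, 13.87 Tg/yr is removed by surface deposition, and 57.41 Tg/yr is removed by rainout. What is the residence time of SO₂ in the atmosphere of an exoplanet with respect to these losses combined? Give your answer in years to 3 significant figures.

12.8 yr

Total removal = 7.976 + 13.87 + 57.41 = 79.256 Tg/yr.
τ = M / ΣF_out = 1017 / 79.256 = 12.83 yr.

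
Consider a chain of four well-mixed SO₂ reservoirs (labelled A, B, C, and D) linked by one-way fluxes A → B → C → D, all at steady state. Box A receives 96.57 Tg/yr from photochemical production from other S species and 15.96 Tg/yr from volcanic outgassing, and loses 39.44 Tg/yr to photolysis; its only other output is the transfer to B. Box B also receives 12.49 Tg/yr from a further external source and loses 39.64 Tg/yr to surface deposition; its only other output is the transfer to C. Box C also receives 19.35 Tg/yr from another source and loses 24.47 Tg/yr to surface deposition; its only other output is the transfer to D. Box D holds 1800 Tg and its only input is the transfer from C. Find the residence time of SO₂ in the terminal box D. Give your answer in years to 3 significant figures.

44.1 yr

Box A: F(A→B) = (96.57 + 15.96) − 39.44 = 73.090 Tg/yr.
Box B: F(B→C) = (73.090 + 12.49) − 39.64 = 45.940 Tg/yr.
Box C: F(C→D) = (45.940 + 19.35) − 24.47 = 40.820 Tg/yr.
Box D throughput = its input = 40.820 Tg/yr; τ = 1800 / 40.820 = 44.10 yr.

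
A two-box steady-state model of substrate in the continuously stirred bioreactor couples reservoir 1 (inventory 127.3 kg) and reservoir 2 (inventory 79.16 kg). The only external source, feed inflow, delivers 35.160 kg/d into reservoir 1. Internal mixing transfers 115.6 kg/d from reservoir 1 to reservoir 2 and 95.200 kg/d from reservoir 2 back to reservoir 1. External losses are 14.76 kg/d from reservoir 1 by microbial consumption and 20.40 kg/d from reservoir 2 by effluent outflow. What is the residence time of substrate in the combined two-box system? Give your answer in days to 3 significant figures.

5.87 d

For the system as a whole, the A↔B exchange is internal and contributes nothing to the throughput; only the external sinks remove mass.
M_total = 127.3 + 79.16 = 206.46 kg.
ΣF_external_out = 14.76 + 20.40 = 35.160 kg/d.
τ = M_total / ΣF_ext = 206.46 / 35.160 = 5.872 d.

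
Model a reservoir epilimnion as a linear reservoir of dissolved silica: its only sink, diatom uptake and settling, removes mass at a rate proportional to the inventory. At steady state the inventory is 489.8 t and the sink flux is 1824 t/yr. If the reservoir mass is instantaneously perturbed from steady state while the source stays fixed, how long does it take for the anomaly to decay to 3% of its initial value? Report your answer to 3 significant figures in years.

For a linear reservoir the anomaly decays as exp(−t/τ) with τ = M/F = 489.8/1824 = 0.2685 yr.
exp(−t/τ) = 0.03 ⇒ t = −τ ln(0.03) = 0.2685 × 3.507 = 0.9416 yr.

0.942 yr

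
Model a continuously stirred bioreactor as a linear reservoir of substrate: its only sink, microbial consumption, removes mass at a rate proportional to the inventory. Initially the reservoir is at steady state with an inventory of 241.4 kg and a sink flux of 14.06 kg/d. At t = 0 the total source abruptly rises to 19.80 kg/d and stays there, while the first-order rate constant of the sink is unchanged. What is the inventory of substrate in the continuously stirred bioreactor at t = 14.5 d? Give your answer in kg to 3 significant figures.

298 kg

The sink rate constant is k = F₀/M₀ = 14.06/241.4 = 0.05824 d⁻¹.
Solving dM/dt = F₁ − kM with M(0) = M₀ gives M(t) = F₁/k + (M₀ − F₁/k)·e^(−kt).
F₁/k = 19.80/0.05824 = 339.95 kg; kt = 0.05824 × 14.5 = 0.8445, e^(−kt) = 0.4298.
M(14.5) = 339.95 + (241.4 − 339.95) × 0.4298 = 339.95 − 42.35 = 297.60 kg.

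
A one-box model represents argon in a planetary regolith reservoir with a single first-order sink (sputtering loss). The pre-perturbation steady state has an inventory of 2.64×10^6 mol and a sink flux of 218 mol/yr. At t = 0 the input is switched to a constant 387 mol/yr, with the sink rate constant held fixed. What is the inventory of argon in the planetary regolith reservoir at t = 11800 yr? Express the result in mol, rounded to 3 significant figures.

3.91×10^6 mol

τ = M₀/F₀ = 2.64×10^6/218 = 12110 yr; rate constant k = 1/τ.
New steady state M_∞ = F₁/k = F₁·τ = 387 × 12110 = 4.6866×10^6 mol.
M(t) = M_∞ + (M₀ − M_∞)·e^(−t/τ); t/τ = 11800/12110 = 0.9744, so e^(−t/τ) = 0.3774.
M(t) = 4.6866×10^6 − 2.047×10^6 × 0.3774 = 3.9142×10^6 mol.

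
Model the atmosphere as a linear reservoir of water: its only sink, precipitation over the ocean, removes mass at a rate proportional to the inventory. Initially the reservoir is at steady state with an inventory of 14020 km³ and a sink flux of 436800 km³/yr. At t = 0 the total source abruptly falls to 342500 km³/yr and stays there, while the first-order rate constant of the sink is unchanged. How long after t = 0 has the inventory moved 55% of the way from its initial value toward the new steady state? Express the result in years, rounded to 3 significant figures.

0.0256 yr

τ = M₀/F₀ = 14020/436800 = 0.03210 yr.
The remaining gap fraction is e^(−t/τ); 55% covered ⇒ e^(−t/τ) = 0.450.
t = −τ ln(0.450) = 0.03210 × 0.7985 = 0.02563 yr.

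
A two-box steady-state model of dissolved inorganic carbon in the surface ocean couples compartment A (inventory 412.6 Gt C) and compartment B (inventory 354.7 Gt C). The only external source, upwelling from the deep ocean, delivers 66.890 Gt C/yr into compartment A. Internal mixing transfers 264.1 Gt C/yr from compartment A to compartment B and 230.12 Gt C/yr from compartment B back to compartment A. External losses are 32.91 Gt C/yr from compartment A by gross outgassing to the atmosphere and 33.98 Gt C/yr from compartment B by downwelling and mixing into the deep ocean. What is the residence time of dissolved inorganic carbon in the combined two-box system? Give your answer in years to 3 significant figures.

11.5 yr

For the system as a whole, the A↔B exchange is internal and contributes nothing to the throughput; only the external sinks remove mass.
M_total = 412.6 + 354.7 = 767.30 Gt C.
ΣF_external_out = 32.91 + 33.98 = 66.890 Gt C/yr.
τ = M_total / ΣF_ext = 767.30 / 66.890 = 11.47 yr.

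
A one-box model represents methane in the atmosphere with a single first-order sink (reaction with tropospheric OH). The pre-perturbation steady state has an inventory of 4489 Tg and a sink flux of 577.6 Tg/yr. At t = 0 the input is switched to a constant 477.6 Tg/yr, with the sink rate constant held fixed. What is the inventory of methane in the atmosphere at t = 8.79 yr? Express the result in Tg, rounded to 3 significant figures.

3960 Tg

The sink rate constant is k = F₀/M₀ = 577.6/4489 = 0.1287 yr⁻¹.
Solving dM/dt = F₁ − kM with M(0) = M₀ gives M(t) = F₁/k + (M₀ − F₁/k)·e^(−kt).
F₁/k = 477.6/0.1287 = 3711.8 Tg; kt = 0.1287 × 8.79 = 1.131, e^(−kt) = 0.3227.
M(8.79) = 3711.8 + (4489 − 3711.8) × 0.3227 = 3711.8 + 250.8 = 3962.6 Tg.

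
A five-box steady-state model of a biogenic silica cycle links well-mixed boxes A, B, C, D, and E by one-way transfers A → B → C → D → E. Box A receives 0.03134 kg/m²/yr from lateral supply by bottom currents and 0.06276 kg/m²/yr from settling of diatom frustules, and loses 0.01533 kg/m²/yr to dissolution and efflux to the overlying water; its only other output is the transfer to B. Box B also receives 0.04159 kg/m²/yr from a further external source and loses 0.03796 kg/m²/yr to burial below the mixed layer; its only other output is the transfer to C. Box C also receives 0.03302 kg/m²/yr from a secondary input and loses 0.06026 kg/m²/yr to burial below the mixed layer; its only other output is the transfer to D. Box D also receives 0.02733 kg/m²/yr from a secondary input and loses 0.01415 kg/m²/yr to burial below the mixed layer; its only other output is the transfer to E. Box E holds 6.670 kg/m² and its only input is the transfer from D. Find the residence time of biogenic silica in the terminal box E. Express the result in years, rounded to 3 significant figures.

Box A: F(A→B) = (0.03134 + 0.06276) − 0.01533 = 0.078770 kg/m²/yr.
Box B: F(B→C) = (0.078770 + 0.04159) − 0.03796 = 0.082400 kg/m²/yr.
Box C: F(C→D) = (0.082400 + 0.03302) − 0.06026 = 0.055160 kg/m²/yr.
Box D: F(D→E) = (0.055160 + 0.02733) − 0.01415 = 0.068340 kg/m²/yr.
Box E throughput = its input = 0.068340 kg/m²/yr; τ = 6.670 / 0.068340 = 97.60 yr.

97.6 yr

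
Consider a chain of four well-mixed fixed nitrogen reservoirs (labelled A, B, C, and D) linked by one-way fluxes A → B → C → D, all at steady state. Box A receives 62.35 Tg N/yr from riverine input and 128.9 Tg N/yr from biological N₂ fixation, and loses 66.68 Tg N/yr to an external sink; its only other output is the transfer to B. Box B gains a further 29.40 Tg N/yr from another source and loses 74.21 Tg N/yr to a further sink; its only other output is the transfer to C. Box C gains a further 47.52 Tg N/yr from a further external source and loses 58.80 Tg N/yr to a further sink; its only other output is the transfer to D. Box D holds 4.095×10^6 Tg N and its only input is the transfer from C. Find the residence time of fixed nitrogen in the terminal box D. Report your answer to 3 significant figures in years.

Box A: F(A→B) = (62.35 + 128.9) − 66.68 = 124.57 Tg N/yr.
Box B: F(B→C) = (124.57 + 29.40) − 74.21 = 79.760 Tg N/yr.
Box C: F(C→D) = (79.760 + 47.52) − 58.80 = 68.480 Tg N/yr.
Box D throughput = its input = 68.480 Tg N/yr; τ = 4.095×10^6 / 68.480 = 59800 yr.

59800 yr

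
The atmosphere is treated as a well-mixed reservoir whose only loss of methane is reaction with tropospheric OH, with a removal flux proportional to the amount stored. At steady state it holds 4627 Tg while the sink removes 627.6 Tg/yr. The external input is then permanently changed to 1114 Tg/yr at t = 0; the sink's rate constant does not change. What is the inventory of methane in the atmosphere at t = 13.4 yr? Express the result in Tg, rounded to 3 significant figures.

The sink rate constant is k = F₀/M₀ = 627.6/4627 = 0.1356 yr⁻¹.
Solving dM/dt = F₁ − kM with M(0) = M₀ gives M(t) = F₁/k + (M₀ − F₁/k)·e^(−kt).
F₁/k = 1114/0.1356 = 8213.0 Tg; kt = 0.1356 × 13.4 = 1.818, e^(−kt) = 0.1624.
M(13.4) = 8213.0 + (4627 − 8213.0) × 0.1624 = 8213.0 − 582.4 = 7630.6 Tg.

7630 Tg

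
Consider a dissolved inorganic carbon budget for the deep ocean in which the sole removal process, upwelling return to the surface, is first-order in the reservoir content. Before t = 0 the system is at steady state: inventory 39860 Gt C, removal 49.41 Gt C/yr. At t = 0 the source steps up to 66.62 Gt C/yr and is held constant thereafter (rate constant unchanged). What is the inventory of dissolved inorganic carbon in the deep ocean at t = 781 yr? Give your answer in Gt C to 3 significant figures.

The sink rate constant is k = F₀/M₀ = 49.41/39860 = 0.001240 yr⁻¹.
Solving dM/dt = F₁ − kM with M(0) = M₀ gives M(t) = F₁/k + (M₀ − F₁/k)·e^(−kt).
F₁/k = 66.62/0.001240 = 53744 Gt C; kt = 0.001240 × 781 = 0.9681, e^(−kt) = 0.3798.
M(781) = 53744 + (39860 − 53744) × 0.3798 = 53744 − 5273 = 48471 Gt C.

48500 Gt C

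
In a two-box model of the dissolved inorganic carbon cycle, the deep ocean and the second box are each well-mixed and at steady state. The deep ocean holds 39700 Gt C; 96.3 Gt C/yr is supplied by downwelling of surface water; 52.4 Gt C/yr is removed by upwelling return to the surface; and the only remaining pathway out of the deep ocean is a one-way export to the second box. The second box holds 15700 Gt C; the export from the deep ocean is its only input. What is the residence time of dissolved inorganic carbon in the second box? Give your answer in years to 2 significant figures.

Balance the deep ocean: ΣF_in = 96.300 Gt C/yr.
Export to the second box = ΣF_in − (52.4) = 43.900 Gt C/yr.
At steady state the output of the second box equals its input, 43.900 Gt C/yr.
τ = M / F = 15700 / 43.900 = 357.6 yr.

360 yr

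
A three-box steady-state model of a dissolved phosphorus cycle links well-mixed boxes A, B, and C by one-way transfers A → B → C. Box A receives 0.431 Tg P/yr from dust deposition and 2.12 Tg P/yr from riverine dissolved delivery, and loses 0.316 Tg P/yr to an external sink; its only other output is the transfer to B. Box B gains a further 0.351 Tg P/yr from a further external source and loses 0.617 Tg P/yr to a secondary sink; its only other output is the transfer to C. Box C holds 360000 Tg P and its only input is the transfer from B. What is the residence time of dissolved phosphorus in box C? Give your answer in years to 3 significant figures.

183000 yr

Box A: F(A→B) = (0.431 + 2.12) − 0.316 = 2.2350 Tg P/yr.
Box B: F(B→C) = (2.2350 + 0.351) − 0.617 = 1.9690 Tg P/yr.
Box C throughput = its input = 1.9690 Tg P/yr; τ = 360000 / 1.9690 = 182800 yr.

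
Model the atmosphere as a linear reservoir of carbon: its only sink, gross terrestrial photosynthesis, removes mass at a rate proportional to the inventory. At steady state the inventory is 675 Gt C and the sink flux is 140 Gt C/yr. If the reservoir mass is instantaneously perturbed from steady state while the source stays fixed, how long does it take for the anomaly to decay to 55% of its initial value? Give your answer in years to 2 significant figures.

2.9 yr

For a linear reservoir the anomaly decays as exp(−t/τ) with τ = M/F = 675/140 = 4.821 yr.
exp(−t/τ) = 0.55 ⇒ t = −τ ln(0.55) = 4.821 × 0.5978 = 2.882 yr.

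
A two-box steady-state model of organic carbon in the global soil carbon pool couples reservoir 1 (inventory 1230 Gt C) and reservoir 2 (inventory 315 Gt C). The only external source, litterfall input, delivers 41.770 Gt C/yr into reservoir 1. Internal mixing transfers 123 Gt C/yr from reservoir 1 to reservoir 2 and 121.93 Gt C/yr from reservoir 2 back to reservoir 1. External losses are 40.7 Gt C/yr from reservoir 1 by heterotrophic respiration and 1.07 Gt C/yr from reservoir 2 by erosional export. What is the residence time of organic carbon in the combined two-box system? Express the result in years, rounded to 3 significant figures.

37.0 yr

For the system as a whole, the A↔B exchange is internal and contributes nothing to the throughput; only the external sinks remove mass.
M_total = 1230 + 315 = 1545.0 Gt C.
ΣF_external_out = 40.7 + 1.07 = 41.770 Gt C/yr.
τ = M_total / ΣF_ext = 1545.0 / 41.770 = 36.99 yr.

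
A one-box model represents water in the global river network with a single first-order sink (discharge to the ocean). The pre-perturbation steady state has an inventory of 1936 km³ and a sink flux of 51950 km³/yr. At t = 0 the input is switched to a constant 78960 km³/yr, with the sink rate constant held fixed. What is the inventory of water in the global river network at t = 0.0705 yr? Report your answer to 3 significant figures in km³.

2790 km³

τ = M₀/F₀ = 1936/51950 = 0.03727 yr; rate constant k = 1/τ.
New steady state M_∞ = F₁/k = F₁·τ = 78960 × 0.03727 = 2942.6 km³.
M(t) = M_∞ + (M₀ − M_∞)·e^(−t/τ); t/τ = 0.0705/0.03727 = 1.892, so e^(−t/τ) = 0.1508.
M(t) = 2942.6 − 1007 × 0.1508 = 2790.8 km³.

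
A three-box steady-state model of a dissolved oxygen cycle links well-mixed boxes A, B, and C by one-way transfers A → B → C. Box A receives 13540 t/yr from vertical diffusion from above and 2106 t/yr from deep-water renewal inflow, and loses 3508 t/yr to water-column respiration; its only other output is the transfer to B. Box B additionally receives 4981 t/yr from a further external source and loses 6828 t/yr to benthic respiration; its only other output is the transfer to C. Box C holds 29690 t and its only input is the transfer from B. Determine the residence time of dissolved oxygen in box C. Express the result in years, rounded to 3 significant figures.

2.89 yr

Box A: F(A→B) = (13540 + 2106) − 3508 = 12138 t/yr.
Box B: F(B→C) = (12138 + 4981) − 6828 = 10291 t/yr.
Box C throughput = its input = 10291 t/yr; τ = 29690 / 10291 = 2.885 yr.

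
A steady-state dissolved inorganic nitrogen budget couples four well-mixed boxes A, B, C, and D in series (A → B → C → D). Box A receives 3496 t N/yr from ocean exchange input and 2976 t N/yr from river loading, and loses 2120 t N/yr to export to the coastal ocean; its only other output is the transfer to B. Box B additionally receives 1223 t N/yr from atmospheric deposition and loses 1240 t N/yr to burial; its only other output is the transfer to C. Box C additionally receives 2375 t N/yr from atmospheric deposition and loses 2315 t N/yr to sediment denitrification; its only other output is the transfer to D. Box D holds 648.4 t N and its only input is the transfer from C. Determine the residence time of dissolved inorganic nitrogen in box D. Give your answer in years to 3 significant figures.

0.148 yr

Box A: F(A→B) = (3496 + 2976) − 2120 = 4352.0 t N/yr.
Box B: F(B→C) = (4352.0 + 1223) − 1240 = 4335.0 t N/yr.
Box C: F(C→D) = (4335.0 + 2375) − 2315 = 4395.0 t N/yr.
Box D throughput = its input = 4395.0 t N/yr; τ = 648.4 / 4395.0 = 0.1475 yr.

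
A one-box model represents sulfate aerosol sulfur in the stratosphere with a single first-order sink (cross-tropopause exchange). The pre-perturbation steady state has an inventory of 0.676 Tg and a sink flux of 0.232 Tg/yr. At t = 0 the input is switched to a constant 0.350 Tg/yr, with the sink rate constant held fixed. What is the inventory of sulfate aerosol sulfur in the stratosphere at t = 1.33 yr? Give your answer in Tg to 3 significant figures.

0.802 Tg

Residence time τ = M₀/F₀ = 2.914 yr. The eventual steady state is M_∞ = M₀·(F₁/F₀) = 0.676 × 0.350/0.232 = 1.0198 Tg.
The anomaly ΔM(t) = M(t) − M_∞ decays as ΔM₀·e^(−t/τ) with ΔM₀ = 0.676 − 1.0198 = −0.3438 Tg.
At t = 1.33 yr, e^(−t/τ) = e^(−0.4564) = 0.6335, so ΔM = −0.2178 Tg and M = 1.0198 − 0.2178 = 0.80200 Tg.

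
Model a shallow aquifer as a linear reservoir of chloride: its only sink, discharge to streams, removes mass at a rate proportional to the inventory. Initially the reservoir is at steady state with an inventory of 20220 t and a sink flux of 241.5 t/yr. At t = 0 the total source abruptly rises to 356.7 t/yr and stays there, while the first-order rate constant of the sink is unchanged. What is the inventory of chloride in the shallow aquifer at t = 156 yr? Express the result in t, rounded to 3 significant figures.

Residence time τ = M₀/F₀ = 83.73 yr. The eventual steady state is M_∞ = M₀·(F₁/F₀) = 20220 × 356.7/241.5 = 29865 t.
The anomaly ΔM(t) = M(t) − M_∞ decays as ΔM₀·e^(−t/τ) with ΔM₀ = 20220 − 29865 = −9645 t.
At t = 156 yr, e^(−t/τ) = e^(−1.863) = 0.1552, so ΔM = −1497 t and M = 29865 − 1497 = 28369 t.

28400 t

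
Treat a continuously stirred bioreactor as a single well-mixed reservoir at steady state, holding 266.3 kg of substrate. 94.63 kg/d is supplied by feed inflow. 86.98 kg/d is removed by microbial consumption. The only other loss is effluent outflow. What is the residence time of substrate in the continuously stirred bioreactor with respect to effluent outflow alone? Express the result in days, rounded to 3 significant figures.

34.8 d

At steady state ΣF_in = ΣF_out.
ΣF_in = 94.630 kg/d.
Effluent outflow flux = ΣF_in − (86.98) = 94.630 − 86.98 = 7.650 kg/d.
τ = M / F = 266.3 / 7.650 = 34.81 d.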